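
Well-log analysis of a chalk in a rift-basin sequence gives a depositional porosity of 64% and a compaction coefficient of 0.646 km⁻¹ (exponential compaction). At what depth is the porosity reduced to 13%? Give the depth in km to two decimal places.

2.47 km

Invert Athy's law: Z = ln(phi₀/phi) / k
Z = ln(0.64/0.13) / 0.646 = ln(4.923) / 0.646 = 1.5939 / 0.646 = 2.467 km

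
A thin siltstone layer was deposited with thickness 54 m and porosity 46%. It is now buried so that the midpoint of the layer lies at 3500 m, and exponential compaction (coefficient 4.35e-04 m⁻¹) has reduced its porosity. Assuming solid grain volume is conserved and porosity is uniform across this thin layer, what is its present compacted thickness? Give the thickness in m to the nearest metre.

32 m

Working in km (1 km = 1000 m; c in km⁻¹ = c in m⁻¹ × 1000):
Porosity at 3.5 km: phi = 0.46·exp(−0.435×3.5) = 0.1004
Solid-volume conservation: h(1−phi) = h₀(1−phi₀) ⇒ h = h₀·(1−phi₀)/(1−phi)
h = 0.054 × (1 − 0.46)/(1 − 0.1004) = 0.054 × 0.6002 = 0.0324 km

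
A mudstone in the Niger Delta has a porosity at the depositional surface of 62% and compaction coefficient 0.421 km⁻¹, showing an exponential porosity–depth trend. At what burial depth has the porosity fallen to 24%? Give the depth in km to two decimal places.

2.25 km

Invert Athy's law: d = ln(phi₀/phi) / k
d = ln(0.62/0.24) / 0.421 = ln(2.583) / 0.421 = 0.9491 / 0.421 = 2.254 km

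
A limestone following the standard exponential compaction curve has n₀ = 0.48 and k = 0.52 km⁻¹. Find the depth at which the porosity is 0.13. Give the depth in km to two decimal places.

Invert Athy's law: d = ln(n₀/n) / k
d = ln(0.48/0.13) / 0.52 = ln(3.692) / 0.52 = 1.3063 / 0.52 = 2.512 km

2.51 km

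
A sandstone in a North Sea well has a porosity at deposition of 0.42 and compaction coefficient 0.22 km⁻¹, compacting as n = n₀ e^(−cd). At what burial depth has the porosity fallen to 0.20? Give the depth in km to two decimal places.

3.37 km

Invert Athy's law: d = ln(n₀/n) / c
d = ln(0.42/0.2) / 0.22 = ln(2.1) / 0.22 = 0.7419 / 0.22 = 3.372 km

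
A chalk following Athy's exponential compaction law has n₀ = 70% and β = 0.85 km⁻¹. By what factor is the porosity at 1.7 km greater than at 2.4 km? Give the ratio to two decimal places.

1.81

n(Z₁)/n(Z₂) = e^(−β·Z₁)/e^(−β·Z₂) = e^{β(Z₂−Z₁)}
= exp(0.85 × 0.7) = exp(0.595) = 1.8130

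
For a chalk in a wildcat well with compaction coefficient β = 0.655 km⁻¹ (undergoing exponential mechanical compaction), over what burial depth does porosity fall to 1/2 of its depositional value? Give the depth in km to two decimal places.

n/n₀ = 1/2 ⇒ exp(−β·z) = 1/2 ⇒ z = ln(2) / β
z = 0.6931 / 0.655 = 1.058 km

1.06 km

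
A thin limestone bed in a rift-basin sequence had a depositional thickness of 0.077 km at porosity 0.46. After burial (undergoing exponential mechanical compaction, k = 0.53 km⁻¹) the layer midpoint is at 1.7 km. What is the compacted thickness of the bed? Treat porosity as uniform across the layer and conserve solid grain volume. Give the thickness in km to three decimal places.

0.051 km

Porosity at 1.7 km: φ = 0.46·exp(−0.53×1.7) = 0.1868
Solid-volume conservation: h(1−φ) = h₀(1−φ₀) ⇒ h = h₀·(1−φ₀)/(1−φ)
h = 0.077 × (1 − 0.46)/(1 − 0.1868) = 0.077 × 0.6641 = 0.0511 km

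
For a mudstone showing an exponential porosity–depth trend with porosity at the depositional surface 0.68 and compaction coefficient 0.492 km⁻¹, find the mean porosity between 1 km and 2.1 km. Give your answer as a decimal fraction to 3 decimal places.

⟨phi⟩ = (1/(Z₂−Z₁)) ∫ phi₀ e^(−cZ) dZ = phi₀·(e^(−c·Z₁) − e^(−c·Z₂)) / (c·(Z₂−Z₁))
e^(−0.492×1) = 0.6114; e^(−0.492×2.1) = 0.3559
⟨phi⟩ = 0.68 × (0.6114 − 0.3559) / (0.492 × 1.1) = 0.68 × 0.4722 = 0.3211

0.321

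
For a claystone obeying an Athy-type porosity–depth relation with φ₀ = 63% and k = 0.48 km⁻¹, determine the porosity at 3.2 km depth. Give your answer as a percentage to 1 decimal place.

13.6%

φ = φ₀·exp(−k·d) = 0.63 × exp(−0.48 × 3.2) = 0.63 × exp(−1.536)
  = 0.63 × 0.2152 = 0.1356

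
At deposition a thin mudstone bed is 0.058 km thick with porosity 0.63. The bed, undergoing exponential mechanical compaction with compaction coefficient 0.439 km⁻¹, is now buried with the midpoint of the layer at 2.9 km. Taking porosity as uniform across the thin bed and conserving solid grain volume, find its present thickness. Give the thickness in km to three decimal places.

Porosity at 2.9 km: phi = 0.63·exp(−0.439×2.9) = 0.1764
Solid-volume conservation: h(1−phi) = h₀(1−phi₀) ⇒ h = h₀·(1−phi₀)/(1−phi)
h = 0.058 × (1 − 0.63)/(1 − 0.1764) = 0.058 × 0.4492 = 0.0261 km

0.026 km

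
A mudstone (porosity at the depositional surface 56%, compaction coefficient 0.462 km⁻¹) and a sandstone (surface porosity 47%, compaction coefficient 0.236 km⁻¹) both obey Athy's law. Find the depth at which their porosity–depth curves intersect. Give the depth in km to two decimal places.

Set n₀ₐ e^(−βₐZ) = n₀ᵦ e^(−βᵦZ) ⇒ ln(n₀ₐ/n₀ᵦ) = (βₐ − βᵦ)·Z
Z = ln(0.56/0.47) / (0.462 − 0.236) = 0.1752 / 0.226 = 0.775 km

0.78 km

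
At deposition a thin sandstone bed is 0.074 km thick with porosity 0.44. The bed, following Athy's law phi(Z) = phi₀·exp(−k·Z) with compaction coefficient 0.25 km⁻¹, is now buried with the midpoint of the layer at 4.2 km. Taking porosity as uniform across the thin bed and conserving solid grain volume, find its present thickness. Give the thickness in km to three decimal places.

0.049 km

Porosity at 4.2 km: phi = 0.44·exp(−0.25×4.2) = 0.1540
Solid-volume conservation: h(1−phi) = h₀(1−phi₀) ⇒ h = h₀·(1−phi₀)/(1−phi)
h = 0.074 × (1 − 0.44)/(1 − 0.1540) = 0.074 × 0.6619 = 0.0490 km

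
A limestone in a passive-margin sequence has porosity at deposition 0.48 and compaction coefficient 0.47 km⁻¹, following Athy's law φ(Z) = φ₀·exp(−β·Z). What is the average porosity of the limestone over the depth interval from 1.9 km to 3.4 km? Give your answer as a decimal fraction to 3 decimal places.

0.141

⟨φ⟩ = (1/(Z₂−Z₁)) ∫ φ₀ e^(−βZ) dZ = φ₀·(e^(−β·Z₁) − e^(−β·Z₂)) / (β·(Z₂−Z₁))
e^(−0.47×1.9) = 0.4094; e^(−0.47×3.4) = 0.2023
⟨φ⟩ = 0.48 × (0.4094 − 0.2023) / (0.47 × 1.5) = 0.48 × 0.2938 = 0.1410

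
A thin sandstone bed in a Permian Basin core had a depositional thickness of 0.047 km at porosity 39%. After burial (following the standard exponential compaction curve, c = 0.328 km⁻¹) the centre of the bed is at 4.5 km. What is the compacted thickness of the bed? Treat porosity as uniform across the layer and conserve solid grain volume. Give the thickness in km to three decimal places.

0.031 km

Porosity at 4.5 km: n = 0.39·exp(−0.328×4.5) = 0.0891
Solid-volume conservation: h(1−n) = h₀(1−n₀) ⇒ h = h₀·(1−n₀)/(1−n)
h = 0.047 × (1 − 0.39)/(1 − 0.0891) = 0.047 × 0.6697 = 0.0315 km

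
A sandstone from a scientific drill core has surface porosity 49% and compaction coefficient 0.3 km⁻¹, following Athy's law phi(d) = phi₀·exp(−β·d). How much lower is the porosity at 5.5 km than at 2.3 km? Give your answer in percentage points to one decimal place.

phi(2.3) = 0.49·e^(−0.3×2.3) = 0.2458
phi(5.5) = 0.49·e^(−0.3×5.5) = 0.0941
Δphi = 0.2458 − 0.0941 = 0.1517

15.2 percentage points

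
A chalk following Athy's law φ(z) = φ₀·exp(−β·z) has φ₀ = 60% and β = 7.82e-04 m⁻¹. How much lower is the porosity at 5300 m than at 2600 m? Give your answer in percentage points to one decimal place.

Working in km (1 km = 1000 m; β in km⁻¹ = β in m⁻¹ × 1000):
φ(2.6) = 0.6·e^(−0.782×2.6) = 0.0785
φ(5.3) = 0.6·e^(−0.782×5.3) = 0.0095
Δφ = 0.0785 − 0.0095 = 0.0690

6.9 percentage points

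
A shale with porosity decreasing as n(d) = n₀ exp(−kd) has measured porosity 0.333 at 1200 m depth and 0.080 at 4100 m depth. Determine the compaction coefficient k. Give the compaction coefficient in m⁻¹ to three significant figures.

0.000492 m⁻¹

Working in km (1 km = 1000 m; k in km⁻¹ = k in m⁻¹ × 1000):
Athy: n(d) = n₀ e^(−kd) ⇒ n₁/n₂ = e^{k(d₂−d₁)} ⇒ k = ln(n₁/n₂)/(d₂−d₁)
k = ln(0.333/0.08) / (4.1 − 1.2) = ln(4.163) / 2.9 = 1.4261 / 2.9 = 0.4918 km⁻¹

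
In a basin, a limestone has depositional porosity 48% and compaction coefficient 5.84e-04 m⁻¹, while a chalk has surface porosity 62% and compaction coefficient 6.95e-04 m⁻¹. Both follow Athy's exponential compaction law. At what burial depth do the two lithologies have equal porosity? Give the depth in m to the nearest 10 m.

2310 m

Working in km (1 km = 1000 m; β in km⁻¹ = β in m⁻¹ × 1000):
Set φ₀ₐ e^(−βₐZ) = φ₀ᵦ e^(−βᵦZ) ⇒ ln(φ₀ₐ/φ₀ᵦ) = (βₐ − βᵦ)·Z
Z = ln(0.48/0.62) / (0.584 − 0.695) = -0.2559 / -0.111 = 2.306 km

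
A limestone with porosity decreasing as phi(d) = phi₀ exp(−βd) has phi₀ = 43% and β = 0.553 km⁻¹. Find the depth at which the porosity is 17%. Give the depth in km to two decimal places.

1.68 km

Invert Athy's law: d = ln(phi₀/phi) / β
d = ln(0.43/0.17) / 0.553 = ln(2.529) / 0.553 = 0.9280 / 0.553 = 1.678 km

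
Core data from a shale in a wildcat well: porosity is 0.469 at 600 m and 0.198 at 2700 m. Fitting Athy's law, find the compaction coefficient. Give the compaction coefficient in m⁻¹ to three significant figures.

0.000411 m⁻¹

Working in km (1 km = 1000 m; β in km⁻¹ = β in m⁻¹ × 1000):
Athy: phi(Z) = phi₀ e^(−βZ) ⇒ phi₁/phi₂ = e^{β(Z₂−Z₁)} ⇒ β = ln(phi₁/phi₂)/(Z₂−Z₁)
β = ln(0.469/0.198) / (2.7 − 0.6) = ln(2.369) / 2.1 = 0.8623 / 2.1 = 0.4106 km⁻¹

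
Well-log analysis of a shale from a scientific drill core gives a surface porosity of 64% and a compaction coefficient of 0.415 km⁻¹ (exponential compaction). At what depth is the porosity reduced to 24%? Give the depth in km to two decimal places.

Invert Athy's law: z = ln(φ₀/φ) / k
z = ln(0.64/0.24) / 0.415 = ln(2.667) / 0.415 = 0.9808 / 0.415 = 2.363 km

2.36 km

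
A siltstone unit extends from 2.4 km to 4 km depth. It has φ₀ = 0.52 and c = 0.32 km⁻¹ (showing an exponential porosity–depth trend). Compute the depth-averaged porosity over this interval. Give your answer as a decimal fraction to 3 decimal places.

⟨φ⟩ = (1/(Z₂−Z₁)) ∫ φ₀ e^(−cZ) dZ = φ₀·(e^(−c·Z₁) − e^(−c·Z₂)) / (c·(Z₂−Z₁))
e^(−0.32×2.4) = 0.4639; e^(−0.32×4) = 0.2780
⟨φ⟩ = 0.52 × (0.4639 − 0.2780) / (0.32 × 1.6) = 0.52 × 0.3631 = 0.1888

0.189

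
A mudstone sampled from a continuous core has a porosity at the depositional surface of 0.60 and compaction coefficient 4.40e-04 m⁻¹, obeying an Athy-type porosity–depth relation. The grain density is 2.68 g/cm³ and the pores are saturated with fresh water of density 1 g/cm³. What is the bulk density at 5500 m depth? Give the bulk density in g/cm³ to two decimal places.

Working in km (1 km = 1000 m; c in km⁻¹ = c in m⁻¹ × 1000):
Porosity at depth: φ = 0.6·exp(−0.44×5.5) = 0.6×0.0889 = 0.0534
Bulk density: ρ_b = (1−φ)ρ_g + φ·ρ_f = 0.9466×2.68 + 0.0534×1
       = 2.537 + 0.053 = 2.590 g/cm³

2.59 g/cm³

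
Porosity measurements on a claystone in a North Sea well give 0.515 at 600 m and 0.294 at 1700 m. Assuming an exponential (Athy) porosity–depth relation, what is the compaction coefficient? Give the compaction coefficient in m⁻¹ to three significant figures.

Working in km (1 km = 1000 m; k in km⁻¹ = k in m⁻¹ × 1000):
Athy: φ(z) = φ₀ e^(−kz) ⇒ φ₁/φ₂ = e^{k(z₂−z₁)} ⇒ k = ln(φ₁/φ₂)/(z₂−z₁)
k = ln(0.515/0.294) / (1.7 − 0.6) = ln(1.752) / 1.1 = 0.5606 / 1.1 = 0.5096 km⁻¹

0.000510 m⁻¹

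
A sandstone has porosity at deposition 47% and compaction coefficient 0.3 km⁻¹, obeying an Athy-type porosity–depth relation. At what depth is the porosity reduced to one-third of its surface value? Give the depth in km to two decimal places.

3.66 km

phi/phi₀ = 1/3 ⇒ exp(−k·d) = 1/3 ⇒ d = ln(3) / k
d = 1.0986 / 0.3 = 3.662 km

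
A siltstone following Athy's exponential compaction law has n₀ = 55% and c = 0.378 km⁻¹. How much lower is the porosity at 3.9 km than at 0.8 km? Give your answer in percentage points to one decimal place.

n(0.8) = 0.55·e^(−0.378×0.8) = 0.4065
n(3.9) = 0.55·e^(−0.378×3.9) = 0.1259
Δn = 0.4065 − 0.1259 = 0.2805

28.1 percentage points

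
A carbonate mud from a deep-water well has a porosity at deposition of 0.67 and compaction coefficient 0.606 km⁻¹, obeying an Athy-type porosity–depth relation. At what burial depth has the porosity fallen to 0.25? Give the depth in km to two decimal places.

Invert Athy's law: z = ln(φ₀/φ) / c
z = ln(0.67/0.25) / 0.606 = ln(2.68) / 0.606 = 0.9858 / 0.606 = 1.627 km

1.63 km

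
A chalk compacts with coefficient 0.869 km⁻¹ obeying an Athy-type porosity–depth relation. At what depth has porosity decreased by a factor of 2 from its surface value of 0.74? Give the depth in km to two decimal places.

phi/phi₀ = 1/2 ⇒ exp(−c·z) = 1/2 ⇒ z = ln(2) / c
z = 0.6931 / 0.869 = 0.798 km

0.80 km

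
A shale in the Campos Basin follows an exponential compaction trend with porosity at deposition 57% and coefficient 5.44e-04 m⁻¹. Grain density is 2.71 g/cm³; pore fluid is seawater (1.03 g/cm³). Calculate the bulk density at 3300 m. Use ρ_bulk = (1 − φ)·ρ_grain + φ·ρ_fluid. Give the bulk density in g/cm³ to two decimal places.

2.55 g/cm³

Working in km (1 km = 1000 m; c in km⁻¹ = c in m⁻¹ × 1000):
Porosity at depth: phi = 0.57·exp(−0.544×3.3) = 0.57×0.1661 = 0.0947
Bulk density: ρ_b = (1−phi)ρ_g + phi·ρ_f = 0.9053×2.71 + 0.0947×1.03
       = 2.453 + 0.098 = 2.551 g/cm³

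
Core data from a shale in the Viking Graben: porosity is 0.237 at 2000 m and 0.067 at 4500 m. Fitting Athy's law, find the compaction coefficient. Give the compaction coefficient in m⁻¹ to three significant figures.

0.000505 m⁻¹

Working in km (1 km = 1000 m; k in km⁻¹ = k in m⁻¹ × 1000):
Athy: φ(Z) = φ₀ e^(−kZ) ⇒ φ₁/φ₂ = e^{k(Z₂−Z₁)} ⇒ k = ln(φ₁/φ₂)/(Z₂−Z₁)
k = ln(0.237/0.067) / (4.5 − 2) = ln(3.537) / 2.5 = 1.2634 / 2.5 = 0.5053 km⁻¹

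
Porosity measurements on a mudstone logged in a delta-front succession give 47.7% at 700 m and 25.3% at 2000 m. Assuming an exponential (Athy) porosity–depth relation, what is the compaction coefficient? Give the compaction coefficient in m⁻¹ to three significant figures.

0.000488 m⁻¹

Working in km (1 km = 1000 m; β in km⁻¹ = β in m⁻¹ × 1000):
Athy: phi(d) = phi₀ e^(−βd) ⇒ phi₁/phi₂ = e^{β(d₂−d₁)} ⇒ β = ln(phi₁/phi₂)/(d₂−d₁)
β = ln(0.477/0.253) / (2 − 0.7) = ln(1.885) / 1.3 = 0.6341 / 1.3 = 0.4878 km⁻¹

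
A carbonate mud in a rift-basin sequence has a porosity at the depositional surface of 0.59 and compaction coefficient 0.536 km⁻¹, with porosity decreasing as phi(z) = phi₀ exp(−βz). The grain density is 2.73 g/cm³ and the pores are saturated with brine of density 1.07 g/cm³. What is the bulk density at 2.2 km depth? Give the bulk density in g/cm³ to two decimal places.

2.43 g/cm³

Porosity at depth: phi = 0.59·exp(−0.536×2.2) = 0.59×0.3075 = 0.1814
Bulk density: ρ_b = (1−phi)ρ_g + phi·ρ_f = 0.8186×2.73 + 0.1814×1.07
       = 2.235 + 0.194 = 2.429 g/cm³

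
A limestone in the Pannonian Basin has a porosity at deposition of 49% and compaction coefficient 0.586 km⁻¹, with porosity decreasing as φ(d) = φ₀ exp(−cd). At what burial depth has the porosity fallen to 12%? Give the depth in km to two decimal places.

2.40 km

Invert Athy's law: d = ln(φ₀/φ) / c
d = ln(0.49/0.12) / 0.586 = ln(4.083) / 0.586 = 1.4069 / 0.586 = 2.401 km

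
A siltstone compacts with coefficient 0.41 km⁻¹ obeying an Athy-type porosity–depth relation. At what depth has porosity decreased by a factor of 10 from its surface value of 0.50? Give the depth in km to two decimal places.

5.62 km

n/n₀ = 1/10 ⇒ exp(−k·Z) = 1/10 ⇒ Z = ln(10) / k
Z = 2.3026 / 0.41 = 5.616 km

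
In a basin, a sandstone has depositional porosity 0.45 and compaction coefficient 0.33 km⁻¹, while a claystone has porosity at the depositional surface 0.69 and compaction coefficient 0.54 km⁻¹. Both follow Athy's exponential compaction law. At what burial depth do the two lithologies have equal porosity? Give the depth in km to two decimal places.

Set n₀ₐ e^(−βₐz) = n₀ᵦ e^(−βᵦz) ⇒ ln(n₀ₐ/n₀ᵦ) = (βₐ − βᵦ)·z
z = ln(0.45/0.69) / (0.33 − 0.54) = -0.4274 / -0.21 = 2.035 km

2.04 km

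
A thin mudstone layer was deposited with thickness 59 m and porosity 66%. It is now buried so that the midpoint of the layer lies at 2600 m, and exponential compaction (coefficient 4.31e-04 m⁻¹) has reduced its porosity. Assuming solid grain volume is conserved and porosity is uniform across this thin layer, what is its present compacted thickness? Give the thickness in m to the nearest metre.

26 m

Working in km (1 km = 1000 m; β in km⁻¹ = β in m⁻¹ × 1000):
Porosity at 2.6 km: φ = 0.66·exp(−0.431×2.6) = 0.2152
Solid-volume conservation: h(1−φ) = h₀(1−φ₀) ⇒ h = h₀·(1−φ₀)/(1−φ)
h = 0.059 × (1 − 0.66)/(1 − 0.2152) = 0.059 × 0.4332 = 0.0256 km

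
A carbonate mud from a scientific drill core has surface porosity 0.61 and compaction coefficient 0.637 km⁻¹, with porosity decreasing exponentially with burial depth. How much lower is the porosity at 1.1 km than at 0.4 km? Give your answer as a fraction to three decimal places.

n(0.4) = 0.61·e^(−0.637×0.4) = 0.4728
n(1.1) = 0.61·e^(−0.637×1.1) = 0.3027
Δn = 0.4728 − 0.3027 = 0.1701

0.170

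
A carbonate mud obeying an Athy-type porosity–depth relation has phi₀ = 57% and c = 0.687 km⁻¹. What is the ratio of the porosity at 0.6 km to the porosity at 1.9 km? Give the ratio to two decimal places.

phi(d₁)/phi(d₂) = e^(−c·d₁)/e^(−c·d₂) = e^{c(d₂−d₁)}
= exp(0.687 × 1.3) = exp(0.8931) = 2.4427

2.44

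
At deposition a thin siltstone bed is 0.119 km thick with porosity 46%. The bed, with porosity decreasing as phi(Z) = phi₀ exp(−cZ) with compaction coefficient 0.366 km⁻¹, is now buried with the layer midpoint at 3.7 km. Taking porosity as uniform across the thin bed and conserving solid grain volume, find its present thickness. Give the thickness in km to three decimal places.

0.073 km

Porosity at 3.7 km: phi = 0.46·exp(−0.366×3.7) = 0.1188
Solid-volume conservation: h(1−phi) = h₀(1−phi₀) ⇒ h = h₀·(1−phi₀)/(1−phi)
h = 0.119 × (1 − 0.46)/(1 − 0.1188) = 0.119 × 0.6128 = 0.0729 km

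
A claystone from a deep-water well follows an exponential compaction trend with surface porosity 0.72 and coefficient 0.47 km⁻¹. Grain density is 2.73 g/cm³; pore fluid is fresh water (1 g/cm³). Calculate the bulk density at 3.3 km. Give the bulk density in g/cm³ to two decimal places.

Porosity at depth: phi = 0.72·exp(−0.47×3.3) = 0.72×0.2120 = 0.1527
Bulk density: ρ_b = (1−phi)ρ_g + phi·ρ_f = 0.8473×2.73 + 0.1527×1
       = 2.313 + 0.153 = 2.466 g/cm³

2.47 g/cm³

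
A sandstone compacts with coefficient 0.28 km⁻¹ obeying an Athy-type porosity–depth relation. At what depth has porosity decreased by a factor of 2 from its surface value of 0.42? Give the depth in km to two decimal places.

2.48 km

φ/φ₀ = 1/2 ⇒ exp(−c·Z) = 1/2 ⇒ Z = ln(2) / c
Z = 0.6931 / 0.28 = 2.476 km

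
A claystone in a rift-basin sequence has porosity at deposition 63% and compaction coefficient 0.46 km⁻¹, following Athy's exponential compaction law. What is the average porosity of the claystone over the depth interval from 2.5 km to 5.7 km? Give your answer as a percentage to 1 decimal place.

10.4%

⟨n⟩ = (1/(d₂−d₁)) ∫ n₀ e^(−kd) dd = n₀·(e^(−k·d₁) − e^(−k·d₂)) / (k·(d₂−d₁))
e^(−0.46×2.5) = 0.3166; e^(−0.46×5.7) = 0.0727
⟨n⟩ = 0.63 × (0.3166 − 0.0727) / (0.46 × 3.2) = 0.63 × 0.1657 = 0.1044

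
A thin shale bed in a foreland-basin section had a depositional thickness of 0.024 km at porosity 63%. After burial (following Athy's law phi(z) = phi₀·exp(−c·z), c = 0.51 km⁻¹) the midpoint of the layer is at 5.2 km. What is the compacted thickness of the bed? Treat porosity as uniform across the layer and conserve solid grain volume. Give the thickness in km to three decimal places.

0.009 km

Porosity at 5.2 km: phi = 0.63·exp(−0.51×5.2) = 0.0444
Solid-volume conservation: h(1−phi) = h₀(1−phi₀) ⇒ h = h₀·(1−phi₀)/(1−phi)
h = 0.024 × (1 − 0.63)/(1 − 0.0444) = 0.024 × 0.3872 = 0.0093 km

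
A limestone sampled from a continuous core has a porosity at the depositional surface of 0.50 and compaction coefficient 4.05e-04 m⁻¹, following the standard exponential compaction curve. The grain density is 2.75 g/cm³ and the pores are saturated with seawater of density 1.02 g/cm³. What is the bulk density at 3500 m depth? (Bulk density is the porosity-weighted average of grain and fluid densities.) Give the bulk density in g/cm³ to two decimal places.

2.54 g/cm³

Working in km (1 km = 1000 m; β in km⁻¹ = β in m⁻¹ × 1000):
Porosity at depth: phi = 0.5·exp(−0.405×3.5) = 0.5×0.2423 = 0.1212
Bulk density: ρ_b = (1−phi)ρ_g + phi·ρ_f = 0.8788×2.75 + 0.1212×1.02
       = 2.417 + 0.124 = 2.540 g/cm³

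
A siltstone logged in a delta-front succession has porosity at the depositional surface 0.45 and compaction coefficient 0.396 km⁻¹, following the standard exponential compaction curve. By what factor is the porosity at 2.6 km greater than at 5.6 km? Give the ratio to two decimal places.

3.28

n(z₁)/n(z₂) = e^(−k·z₁)/e^(−k·z₂) = e^{k(z₂−z₁)}
= exp(0.396 × 3) = exp(1.188) = 3.2805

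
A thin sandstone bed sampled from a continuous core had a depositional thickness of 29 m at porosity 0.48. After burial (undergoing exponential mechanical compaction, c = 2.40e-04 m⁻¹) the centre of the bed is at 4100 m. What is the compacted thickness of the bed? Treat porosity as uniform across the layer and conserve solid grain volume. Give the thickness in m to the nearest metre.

18 m

Working in km (1 km = 1000 m; c in km⁻¹ = c in m⁻¹ × 1000):
Porosity at 4.1 km: phi = 0.48·exp(−0.24×4.1) = 0.1794
Solid-volume conservation: h(1−phi) = h₀(1−phi₀) ⇒ h = h₀·(1−phi₀)/(1−phi)
h = 0.029 × (1 − 0.48)/(1 − 0.1794) = 0.029 × 0.6337 = 0.0184 km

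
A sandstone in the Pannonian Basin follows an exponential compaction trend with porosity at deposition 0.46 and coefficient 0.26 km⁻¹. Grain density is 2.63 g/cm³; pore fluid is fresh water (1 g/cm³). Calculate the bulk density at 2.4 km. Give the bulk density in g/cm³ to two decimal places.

2.23 g/cm³

Porosity at depth: n = 0.46·exp(−0.26×2.4) = 0.46×0.5358 = 0.2465
Bulk density: ρ_b = (1−n)ρ_g + n·ρ_f = 0.7535×2.63 + 0.2465×1
       = 1.982 + 0.246 = 2.228 g/cm³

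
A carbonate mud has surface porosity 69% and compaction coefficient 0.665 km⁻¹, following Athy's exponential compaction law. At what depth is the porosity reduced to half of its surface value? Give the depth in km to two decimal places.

phi/phi₀ = 1/2 ⇒ exp(−β·d) = 1/2 ⇒ d = ln(2) / β
d = 0.6931 / 0.665 = 1.042 km

1.04 km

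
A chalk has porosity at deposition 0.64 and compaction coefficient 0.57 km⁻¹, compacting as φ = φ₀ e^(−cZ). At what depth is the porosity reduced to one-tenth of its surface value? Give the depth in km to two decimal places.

φ/φ₀ = 1/10 ⇒ exp(−c·Z) = 1/10 ⇒ Z = ln(10) / c
Z = 2.3026 / 0.57 = 4.040 km

4.04 km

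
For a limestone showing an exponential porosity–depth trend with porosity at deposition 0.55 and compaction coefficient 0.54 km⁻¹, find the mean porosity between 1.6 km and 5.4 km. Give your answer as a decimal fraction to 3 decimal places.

0.098

⟨phi⟩ = (1/(d₂−d₁)) ∫ phi₀ e^(−cd) dd = phi₀·(e^(−c·d₁) − e^(−c·d₂)) / (c·(d₂−d₁))
e^(−0.54×1.6) = 0.4215; e^(−0.54×5.4) = 0.0541
⟨phi⟩ = 0.55 × (0.4215 − 0.0541) / (0.54 × 3.8) = 0.55 × 0.1790 = 0.0985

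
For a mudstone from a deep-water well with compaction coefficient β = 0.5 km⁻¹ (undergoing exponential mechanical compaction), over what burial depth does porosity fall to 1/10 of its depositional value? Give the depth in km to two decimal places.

φ/φ₀ = 1/10 ⇒ exp(−β·z) = 1/10 ⇒ z = ln(10) / β
z = 2.3026 / 0.5 = 4.605 km

4.61 km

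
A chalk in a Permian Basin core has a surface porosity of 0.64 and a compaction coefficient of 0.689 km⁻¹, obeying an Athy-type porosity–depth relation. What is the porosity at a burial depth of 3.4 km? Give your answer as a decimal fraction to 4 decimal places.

0.0615

phi = phi₀·exp(−k·d) = 0.64 × exp(−0.689 × 3.4) = 0.64 × exp(−2.343)
  = 0.64 × 0.0961 = 0.0615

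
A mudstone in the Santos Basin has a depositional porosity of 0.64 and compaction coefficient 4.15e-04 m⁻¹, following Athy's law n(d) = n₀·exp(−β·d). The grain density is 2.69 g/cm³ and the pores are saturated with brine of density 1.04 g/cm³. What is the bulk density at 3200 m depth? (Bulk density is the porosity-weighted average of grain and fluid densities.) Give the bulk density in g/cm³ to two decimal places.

2.41 g/cm³

Working in km (1 km = 1000 m; β in km⁻¹ = β in m⁻¹ × 1000):
Porosity at depth: n = 0.64·exp(−0.415×3.2) = 0.64×0.2650 = 0.1696
Bulk density: ρ_b = (1−n)ρ_g + n·ρ_f = 0.8304×2.69 + 0.1696×1.04
       = 2.234 + 0.176 = 2.410 g/cm³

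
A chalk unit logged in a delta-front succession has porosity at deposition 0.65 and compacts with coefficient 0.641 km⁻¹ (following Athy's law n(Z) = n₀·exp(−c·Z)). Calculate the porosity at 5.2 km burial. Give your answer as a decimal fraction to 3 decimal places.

n = n₀·exp(−c·Z) = 0.65 × exp(−0.641 × 5.2) = 0.65 × exp(−3.333)
  = 0.65 × 0.0357 = 0.0232

0.023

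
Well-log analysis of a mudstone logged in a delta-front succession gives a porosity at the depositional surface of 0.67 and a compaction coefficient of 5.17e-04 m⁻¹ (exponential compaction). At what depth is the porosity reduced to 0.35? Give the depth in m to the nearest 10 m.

1260 m

Working in km (1 km = 1000 m; β in km⁻¹ = β in m⁻¹ × 1000):
Invert Athy's law: d = ln(phi₀/phi) / β
d = ln(0.67/0.35) / 0.517 = ln(1.914) / 0.517 = 0.6493 / 0.517 = 1.256 km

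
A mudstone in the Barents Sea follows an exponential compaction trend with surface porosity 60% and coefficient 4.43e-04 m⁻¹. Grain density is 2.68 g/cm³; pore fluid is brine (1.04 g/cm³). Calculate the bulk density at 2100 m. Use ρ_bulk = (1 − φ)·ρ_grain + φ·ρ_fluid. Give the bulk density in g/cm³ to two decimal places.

Working in km (1 km = 1000 m; c in km⁻¹ = c in m⁻¹ × 1000):
Porosity at depth: φ = 0.6·exp(−0.443×2.1) = 0.6×0.3944 = 0.2367
Bulk density: ρ_b = (1−φ)ρ_g + φ·ρ_f = 0.7633×2.68 + 0.2367×1.04
       = 2.046 + 0.246 = 2.292 g/cm³

2.29 g/cm³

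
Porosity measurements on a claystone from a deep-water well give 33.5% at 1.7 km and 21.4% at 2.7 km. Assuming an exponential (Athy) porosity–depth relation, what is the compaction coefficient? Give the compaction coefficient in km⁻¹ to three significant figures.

0.448 km⁻¹

Athy: phi(z) = phi₀ e^(−kz) ⇒ phi₁/phi₂ = e^{k(z₂−z₁)} ⇒ k = ln(phi₁/phi₂)/(z₂−z₁)
k = ln(0.335/0.214) / (2.7 − 1.7) = ln(1.565) / 1 = 0.4482 / 1 = 0.4482 km⁻¹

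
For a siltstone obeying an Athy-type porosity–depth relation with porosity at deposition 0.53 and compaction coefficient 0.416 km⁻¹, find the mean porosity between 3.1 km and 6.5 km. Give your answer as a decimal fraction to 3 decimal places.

0.078

⟨φ⟩ = (1/(d₂−d₁)) ∫ φ₀ e^(−βd) dd = φ₀·(e^(−β·d₁) − e^(−β·d₂)) / (β·(d₂−d₁))
e^(−0.416×3.1) = 0.2754; e^(−0.416×6.5) = 0.0669
⟨φ⟩ = 0.53 × (0.2754 − 0.0669) / (0.416 × 3.4) = 0.53 × 0.1474 = 0.0781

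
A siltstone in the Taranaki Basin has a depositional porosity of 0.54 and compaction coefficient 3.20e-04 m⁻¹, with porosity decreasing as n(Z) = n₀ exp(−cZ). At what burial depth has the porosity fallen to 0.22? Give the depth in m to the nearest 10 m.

Working in km (1 km = 1000 m; c in km⁻¹ = c in m⁻¹ × 1000):
Invert Athy's law: Z = ln(n₀/n) / c
Z = ln(0.54/0.22) / 0.32 = ln(2.455) / 0.32 = 0.8979 / 0.32 = 2.806 km

2810 m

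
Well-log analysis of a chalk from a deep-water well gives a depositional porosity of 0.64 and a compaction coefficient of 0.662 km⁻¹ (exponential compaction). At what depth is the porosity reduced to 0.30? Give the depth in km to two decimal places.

Invert Athy's law: z = ln(n₀/n) / c
z = ln(0.64/0.3) / 0.662 = ln(2.133) / 0.662 = 0.7577 / 0.662 = 1.145 km

1.14 km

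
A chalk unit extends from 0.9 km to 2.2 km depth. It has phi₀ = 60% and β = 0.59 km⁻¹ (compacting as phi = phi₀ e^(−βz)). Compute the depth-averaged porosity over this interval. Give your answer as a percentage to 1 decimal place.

24.6%

⟨phi⟩ = (1/(z₂−z₁)) ∫ phi₀ e^(−βz) dz = phi₀·(e^(−β·z₁) − e^(−β·z₂)) / (β·(z₂−z₁))
e^(−0.59×0.9) = 0.5880; e^(−0.59×2.2) = 0.2731
⟨phi⟩ = 0.6 × (0.5880 − 0.2731) / (0.59 × 1.3) = 0.6 × 0.4106 = 0.2464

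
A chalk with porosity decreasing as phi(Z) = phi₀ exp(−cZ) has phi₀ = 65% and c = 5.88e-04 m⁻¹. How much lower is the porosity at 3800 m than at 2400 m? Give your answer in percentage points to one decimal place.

8.9 percentage points

Working in km (1 km = 1000 m; c in km⁻¹ = c in m⁻¹ × 1000):
phi(2.4) = 0.65·e^(−0.588×2.4) = 0.1585
phi(3.8) = 0.65·e^(−0.588×3.8) = 0.0696
Δphi = 0.1585 − 0.0696 = 0.0889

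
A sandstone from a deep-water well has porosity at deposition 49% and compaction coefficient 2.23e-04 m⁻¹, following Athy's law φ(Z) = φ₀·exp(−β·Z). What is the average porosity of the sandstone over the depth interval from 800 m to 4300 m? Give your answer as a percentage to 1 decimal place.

Working in km (1 km = 1000 m; β in km⁻¹ = β in m⁻¹ × 1000):
⟨φ⟩ = (1/(Z₂−Z₁)) ∫ φ₀ e^(−βZ) dZ = φ₀·(e^(−β·Z₁) − e^(−β·Z₂)) / (β·(Z₂−Z₁))
e^(−0.223×0.8) = 0.8366; e^(−0.223×4.3) = 0.3833
⟨φ⟩ = 0.49 × (0.8366 − 0.3833) / (0.223 × 3.5) = 0.49 × 0.5808 = 0.2846

28.5%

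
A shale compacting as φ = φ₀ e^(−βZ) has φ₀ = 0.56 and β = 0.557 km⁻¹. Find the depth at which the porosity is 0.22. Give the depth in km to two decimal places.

1.68 km

Invert Athy's law: Z = ln(φ₀/φ) / β
Z = ln(0.56/0.22) / 0.557 = ln(2.545) / 0.557 = 0.9343 / 0.557 = 1.677 km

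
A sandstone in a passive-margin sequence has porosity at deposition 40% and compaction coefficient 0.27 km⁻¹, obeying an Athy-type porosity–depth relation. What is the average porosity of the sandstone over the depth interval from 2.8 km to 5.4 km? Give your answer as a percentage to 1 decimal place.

⟨phi⟩ = (1/(Z₂−Z₁)) ∫ phi₀ e^(−cZ) dZ = phi₀·(e^(−c·Z₁) − e^(−c·Z₂)) / (c·(Z₂−Z₁))
e^(−0.27×2.8) = 0.4695; e^(−0.27×5.4) = 0.2327
⟨phi⟩ = 0.4 × (0.4695 − 0.2327) / (0.27 × 2.6) = 0.4 × 0.3374 = 0.1350

13.5%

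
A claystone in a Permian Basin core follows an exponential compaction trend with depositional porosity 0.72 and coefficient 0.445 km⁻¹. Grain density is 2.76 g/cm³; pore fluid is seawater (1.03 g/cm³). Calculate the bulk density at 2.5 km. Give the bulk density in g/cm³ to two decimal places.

2.35 g/cm³

Porosity at depth: phi = 0.72·exp(−0.445×2.5) = 0.72×0.3287 = 0.2367
Bulk density: ρ_b = (1−phi)ρ_g + phi·ρ_f = 0.7633×2.76 + 0.2367×1.03
       = 2.107 + 0.244 = 2.351 g/cm³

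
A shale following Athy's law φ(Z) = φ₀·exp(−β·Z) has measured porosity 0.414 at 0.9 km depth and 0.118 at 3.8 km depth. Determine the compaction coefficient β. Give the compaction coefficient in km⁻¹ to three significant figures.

Athy: φ(Z) = φ₀ e^(−βZ) ⇒ φ₁/φ₂ = e^{β(Z₂−Z₁)} ⇒ β = ln(φ₁/φ₂)/(Z₂−Z₁)
β = ln(0.414/0.118) / (3.8 − 0.9) = ln(3.508) / 2.9 = 1.2552 / 2.9 = 0.4328 km⁻¹

0.433 km⁻¹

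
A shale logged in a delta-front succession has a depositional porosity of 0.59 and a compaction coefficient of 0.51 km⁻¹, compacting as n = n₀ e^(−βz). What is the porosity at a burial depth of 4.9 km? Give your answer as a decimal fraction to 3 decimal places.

n = n₀·exp(−β·z) = 0.59 × exp(−0.51 × 4.9) = 0.59 × exp(−2.499)
  = 0.59 × 0.0822 = 0.0485

0.048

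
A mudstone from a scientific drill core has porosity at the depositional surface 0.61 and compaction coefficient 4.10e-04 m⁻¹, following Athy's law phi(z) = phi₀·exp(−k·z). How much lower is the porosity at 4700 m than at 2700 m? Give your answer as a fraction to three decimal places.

Working in km (1 km = 1000 m; k in km⁻¹ = k in m⁻¹ × 1000):
phi(2.7) = 0.61·e^(−0.41×2.7) = 0.2016
phi(4.7) = 0.61·e^(−0.41×4.7) = 0.0888
Δphi = 0.2016 − 0.0888 = 0.1128

0.113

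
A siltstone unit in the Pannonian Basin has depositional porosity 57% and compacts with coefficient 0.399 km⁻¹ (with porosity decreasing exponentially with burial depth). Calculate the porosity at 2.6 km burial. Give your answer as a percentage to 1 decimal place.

n = n₀·exp(−c·z) = 0.57 × exp(−0.399 × 2.6) = 0.57 × exp(−1.037)
  = 0.57 × 0.3544 = 0.2020

20.2%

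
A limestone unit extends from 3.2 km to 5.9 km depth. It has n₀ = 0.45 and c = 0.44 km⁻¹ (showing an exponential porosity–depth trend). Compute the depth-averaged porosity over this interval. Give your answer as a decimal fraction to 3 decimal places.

⟨n⟩ = (1/(d₂−d₁)) ∫ n₀ e^(−cd) dd = n₀·(e^(−c·d₁) − e^(−c·d₂)) / (c·(d₂−d₁))
e^(−0.44×3.2) = 0.2446; e^(−0.44×5.9) = 0.0746
⟨n⟩ = 0.45 × (0.2446 − 0.0746) / (0.44 × 2.7) = 0.45 × 0.1431 = 0.0644

0.064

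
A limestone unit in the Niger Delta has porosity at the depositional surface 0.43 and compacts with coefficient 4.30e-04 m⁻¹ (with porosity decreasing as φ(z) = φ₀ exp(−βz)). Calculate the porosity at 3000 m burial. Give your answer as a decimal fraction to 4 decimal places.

Working in km (1 km = 1000 m; β in km⁻¹ = β in m⁻¹ × 1000):
φ = φ₀·exp(−β·z) = 0.43 × exp(−0.43 × 3) = 0.43 × exp(−1.29)
  = 0.43 × 0.2753 = 0.1184

0.1184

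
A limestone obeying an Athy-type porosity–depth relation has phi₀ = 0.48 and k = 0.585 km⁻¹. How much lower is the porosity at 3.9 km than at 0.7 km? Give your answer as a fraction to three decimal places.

0.270

phi(0.7) = 0.48·e^(−0.585×0.7) = 0.3187
phi(3.9) = 0.48·e^(−0.585×3.9) = 0.0490
Δphi = 0.3187 − 0.0490 = 0.2697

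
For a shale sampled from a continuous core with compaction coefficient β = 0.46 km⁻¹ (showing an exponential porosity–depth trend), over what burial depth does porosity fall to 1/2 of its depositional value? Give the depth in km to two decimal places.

φ/φ₀ = 1/2 ⇒ exp(−β·Z) = 1/2 ⇒ Z = ln(2) / β
Z = 0.6931 / 0.46 = 1.507 km

1.51 km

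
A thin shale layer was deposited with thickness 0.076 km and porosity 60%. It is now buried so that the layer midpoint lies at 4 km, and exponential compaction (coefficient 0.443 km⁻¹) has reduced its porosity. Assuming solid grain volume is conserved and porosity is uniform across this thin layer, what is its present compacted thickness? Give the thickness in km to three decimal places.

Porosity at 4 km: φ = 0.6·exp(−0.443×4) = 0.1020
Solid-volume conservation: h(1−φ) = h₀(1−φ₀) ⇒ h = h₀·(1−φ₀)/(1−φ)
h = 0.076 × (1 − 0.6)/(1 − 0.1020) = 0.076 × 0.4454 = 0.0339 km

0.034 km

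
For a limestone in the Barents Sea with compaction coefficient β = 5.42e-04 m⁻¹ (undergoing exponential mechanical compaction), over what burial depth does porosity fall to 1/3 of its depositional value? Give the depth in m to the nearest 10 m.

2030 m

Working in km (1 km = 1000 m; β in km⁻¹ = β in m⁻¹ × 1000):
φ/φ₀ = 1/3 ⇒ exp(−β·Z) = 1/3 ⇒ Z = ln(3) / β
Z = 1.0986 / 0.542 = 2.027 km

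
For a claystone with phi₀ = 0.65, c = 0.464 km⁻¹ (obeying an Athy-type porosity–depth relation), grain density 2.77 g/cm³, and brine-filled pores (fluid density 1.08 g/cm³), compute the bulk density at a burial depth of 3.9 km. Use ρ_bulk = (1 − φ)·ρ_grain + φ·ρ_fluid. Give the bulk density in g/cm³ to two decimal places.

Porosity at depth: phi = 0.65·exp(−0.464×3.9) = 0.65×0.1637 = 0.1064
Bulk density: ρ_b = (1−phi)ρ_g + phi·ρ_f = 0.8936×2.77 + 0.1064×1.08
       = 2.475 + 0.115 = 2.590 g/cm³

2.59 g/cm³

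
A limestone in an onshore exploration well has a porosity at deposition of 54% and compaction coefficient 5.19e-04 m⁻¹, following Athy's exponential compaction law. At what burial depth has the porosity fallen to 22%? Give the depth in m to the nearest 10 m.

1730 m

Working in km (1 km = 1000 m; β in km⁻¹ = β in m⁻¹ × 1000):
Invert Athy's law: Z = ln(φ₀/φ) / β
Z = ln(0.54/0.22) / 0.519 = ln(2.455) / 0.519 = 0.8979 / 0.519 = 1.730 km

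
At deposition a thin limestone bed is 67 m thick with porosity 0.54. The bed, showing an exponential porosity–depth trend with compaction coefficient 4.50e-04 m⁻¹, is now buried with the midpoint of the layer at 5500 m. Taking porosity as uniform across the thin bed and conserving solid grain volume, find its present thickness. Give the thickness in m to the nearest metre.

Working in km (1 km = 1000 m; c in km⁻¹ = c in m⁻¹ × 1000):
Porosity at 5.5 km: n = 0.54·exp(−0.45×5.5) = 0.0454
Solid-volume conservation: h(1−n) = h₀(1−n₀) ⇒ h = h₀·(1−n₀)/(1−n)
h = 0.067 × (1 − 0.54)/(1 − 0.0454) = 0.067 × 0.4819 = 0.0323 km

32 m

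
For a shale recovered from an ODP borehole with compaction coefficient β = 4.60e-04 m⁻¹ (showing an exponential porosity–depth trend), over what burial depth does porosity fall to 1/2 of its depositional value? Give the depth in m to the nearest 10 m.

1510 m

Working in km (1 km = 1000 m; β in km⁻¹ = β in m⁻¹ × 1000):
phi/phi₀ = 1/2 ⇒ exp(−β·d) = 1/2 ⇒ d = ln(2) / β
d = 0.6931 / 0.46 = 1.507 km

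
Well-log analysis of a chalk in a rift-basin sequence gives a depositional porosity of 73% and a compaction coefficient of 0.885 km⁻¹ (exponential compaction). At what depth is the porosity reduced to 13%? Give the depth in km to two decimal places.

1.95 km

Invert Athy's law: Z = ln(n₀/n) / c
Z = ln(0.73/0.13) / 0.885 = ln(5.615) / 0.885 = 1.7255 / 0.885 = 1.950 km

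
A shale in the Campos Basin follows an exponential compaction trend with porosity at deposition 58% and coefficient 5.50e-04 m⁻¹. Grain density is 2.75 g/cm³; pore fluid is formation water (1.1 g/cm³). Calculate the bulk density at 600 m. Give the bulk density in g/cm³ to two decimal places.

Working in km (1 km = 1000 m; k in km⁻¹ = k in m⁻¹ × 1000):
Porosity at depth: phi = 0.58·exp(−0.55×0.6) = 0.58×0.7189 = 0.4170
Bulk density: ρ_b = (1−phi)ρ_g + phi·ρ_f = 0.5830×2.75 + 0.4170×1.1
       = 1.603 + 0.459 = 2.062 g/cm³

2.06 g/cm³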